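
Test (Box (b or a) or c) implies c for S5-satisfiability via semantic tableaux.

Satisfiable

1. (Box (b or a) or c) implies c, u
2. c, u
Accessibility: uRu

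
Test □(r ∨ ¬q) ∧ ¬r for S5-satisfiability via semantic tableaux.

Satisfiable

1. □(r ∨ ¬q) ∧ ¬r, w0
2. □(r ∨ ¬q), w0   [∧-rule on 1]
3. ¬r, w0   [∧-rule on 1]
4. r ∨ ¬q, w0   [□-rule on 2 via w0Rw0]
5. ¬q, w0   [∨-rule on 4 (branches; this branch)]
Accessibility: w0Rw0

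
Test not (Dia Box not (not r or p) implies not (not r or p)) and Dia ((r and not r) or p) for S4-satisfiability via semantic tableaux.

Satisfiable

1. not (Dia Box not (not r or p) implies not (not r or p)) and Dia ((r and not r) or p), u
2. not (Dia Box not (not r or p) implies not (not r or p)), u
3. Dia ((r and not r) or p), u
4. Dia Box not (not r or p), u
5. not r or p, u
6. p, u
7. (r and not r) or p, v
8. p, v
9. Box not (not r or p), w
10. not (not r or p), w
11. r, w
12. not p, w
Accessibility: uRu, uRv, uRw, vRv, wRw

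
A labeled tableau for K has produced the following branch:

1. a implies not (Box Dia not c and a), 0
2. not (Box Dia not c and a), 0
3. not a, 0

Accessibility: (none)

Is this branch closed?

Not closed

There is no literal clash: for every atom and world, at most one sign appears.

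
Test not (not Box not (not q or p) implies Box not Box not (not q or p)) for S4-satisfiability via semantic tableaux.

Satisfiable

1. not (not Box not (not q or p) implies Box not Box not (not q or p)), u
2. not Box not (not q or p), u
3. not Box not Box not (not q or p), u
4. not q or p, v
5. p, v
6. Box not (not q or p), w
7. not (not q or p), w
8. q, w
9. not p, w
Accessibility: uRu, uRv, uRw, vRv, wRw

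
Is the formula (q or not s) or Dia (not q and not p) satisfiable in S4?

1. (q or not s) or Dia (not q and not p), u
2. Dia (not q and not p), u
3. not q and not p, v
4. not q, v
5. not p, v
Accessibility: uRu, uRv, vRv

Satisfiable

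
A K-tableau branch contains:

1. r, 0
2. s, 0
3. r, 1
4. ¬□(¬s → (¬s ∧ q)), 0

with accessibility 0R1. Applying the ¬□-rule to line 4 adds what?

a fresh world 2 with 0R2, and ¬(¬s → (¬s ∧ q)) at 2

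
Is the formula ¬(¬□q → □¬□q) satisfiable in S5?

1. ¬(¬□q → □¬□q), 0
2. ¬□q, 0
3. ¬□¬□q, 0
4. ¬q, 1
5. □q, 2
6. q, 0
7. q, 1
Accessibility: 0R0, 0R1, 0R2, 1R0, 1R1, 1R2, 2R0, 2R1, 2R2
Branch closes: q and ¬q both at 1.
All branches of the tableau close; one closing branch shown above.

Unsatisfiable (every branch closes)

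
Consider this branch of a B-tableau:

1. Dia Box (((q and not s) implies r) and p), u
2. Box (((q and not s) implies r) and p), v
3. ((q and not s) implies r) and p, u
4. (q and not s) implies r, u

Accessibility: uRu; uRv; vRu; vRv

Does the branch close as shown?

Open

No world carries both an atom and its negation.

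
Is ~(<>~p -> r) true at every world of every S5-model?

Not valid

Tableau for the negation <>~p -> r:
1. <>~p -> r, u
2. r, u
Accessibility: uRu
The negation has an open branch (countermodel exists).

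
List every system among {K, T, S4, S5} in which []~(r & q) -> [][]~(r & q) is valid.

S4-tableau for the negation ~([]~(r & q) -> [][]~(r & q)):
1. ~([]~(r & q) -> [][]~(r & q)), 0
2. []~(r & q), 0   [~->-rule on 1]
3. ~[][]~(r & q), 0   [~->-rule on 1]
4. ~(r & q), 0   [[]-rule on 2 via 0R0]
5. ~q, 0   [~&-rule on 4 (branches; this branch)]
6. ~[]~(r & q), 1   [~[]-rule on 3: fresh world 1, 0R1]
7. ~(r & q), 1   [[]-rule on 2 via 0R1]
8. ~q, 1   [~&-rule on 7 (branches; this branch)]
9. r & q, 2   [~[]-rule on 6: fresh world 2, 1R2]
10. r, 2   [&-rule on 9]
11. q, 2   [&-rule on 9]
12. ~(r & q), 2   [[]-rule on 2 via 0R2]
13. ~q, 2   [~&-rule on 12 (branches; this branch)]
Accessibility: 0R0, 0R1, 0R2, 1R1, 1R2, 2R2
Branch closes: q and ~q both at 2.
Every branch closes (one shown): valid in S4, hence also in S5 (every theorem of S4 is a theorem of S5).
T-tableau for the negation ~([]~(r & q) -> [][]~(r & q)):
1. ~([]~(r & q) -> [][]~(r & q)), 0
2. []~(r & q), 0   [~->-rule on 1]
3. ~[][]~(r & q), 0   [~->-rule on 1]
4. ~(r & q), 0   [[]-rule on 2 via 0R0]
5. ~q, 0   [~&-rule on 4 (branches; this branch)]
6. ~[]~(r & q), 1   [~[]-rule on 3: fresh world 1, 0R1]
7. ~(r & q), 1   [[]-rule on 2 via 0R1]
8. ~q, 1   [~&-rule on 7 (branches; this branch)]
9. r & q, 2   [~[]-rule on 6: fresh world 2, 1R2]
10. r, 2   [&-rule on 9]
11. q, 2   [&-rule on 9]
Accessibility: 0R0, 0R1, 1R1, 1R2, 2R2
Complete open branch: countermodel on a T-frame, so not valid in T, nor in K (the same frame is also a K-frame).

S4, S5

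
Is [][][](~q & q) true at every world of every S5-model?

Tableau for the negation ~[][][](~q & q):
1. ~[][][](~q & q), u
2. ~[][](~q & q), v
3. ~[](~q & q), w
4. ~(~q & q), x
5. ~q, x
Accessibility: uRu, uRv, uRw, uRx, vRu, vRv, vRw, vRx, wRu, wRv, wRw, wRx, xRu, xRv, xRw, xRx
The negation has an open branch (countermodel exists).

No, not valid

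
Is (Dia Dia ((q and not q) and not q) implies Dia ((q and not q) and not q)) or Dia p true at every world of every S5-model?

Valid in S5

Tableau for the negation not ((Dia Dia ((q and not q) and not q) implies Dia ((q and not q) and not q)) or Dia p):
1. not ((Dia Dia ((q and not q) and not q) implies Dia ((q and not q) and not q)) or Dia p), w0
2. not (Dia Dia ((q and not q) and not q) implies Dia ((q and not q) and not q)), w0   [neg-or-rule on 1]
3. not Dia p, w0   [neg-or-rule on 1]
4. Dia Dia ((q and not q) and not q), w0   [neg-implies-rule on 2]
5. not Dia ((q and not q) and not q), w0   [neg-implies-rule on 2]
6. not p, w0   [neg-Dia-rule on 3 via w0Rw0]
7. not ((q and not q) and not q), w0   [neg-Dia-rule on 5 via w0Rw0]
8. not (q and not q), w0   [neg-and-rule on 7 (branches; this branch)]
9. q, w0   [neg-and-rule on 8 (branches; this branch)]
10. Dia ((q and not q) and not q), w1   [Dia-rule on 4: fresh world w1, w0Rw1]
11. not p, w1   [neg-Dia-rule on 3 via w0Rw1]
12. not ((q and not q) and not q), w1   [neg-Dia-rule on 5 via w0Rw1]
13. not (q and not q), w1   [neg-and-rule on 12 (branches; this branch)]
14. q, w1   [neg-and-rule on 13 (branches; this branch)]
15. (q and not q) and not q, w2   [Dia-rule on 10: fresh world w2, w1Rw2]
16. q and not q, w2   [and-rule on 15]
17. not q, w2   [and-rule on 15]
18. q, w2   [and-rule on 16]
Accessibility: w0Rw0, w0Rw1, w0Rw2, w1Rw0, w1Rw1, w1Rw2, w2Rw0, w2Rw1, w2Rw2
Branch closes: q and not q both at w2.
All branches of the negation close; one closing branch shown above.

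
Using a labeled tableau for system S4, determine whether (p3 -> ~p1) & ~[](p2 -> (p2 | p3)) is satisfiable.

Unsatisfiable (every branch closes)

1. (p3 -> ~p1) & ~[](p2 -> (p2 | p3)), w0
2. p3 -> ~p1, w0
3. ~[](p2 -> (p2 | p3)), w0
4. ~p1, w0
5. ~(p2 -> (p2 | p3)), w1
6. p2, w1
7. ~(p2 | p3), w1
8. ~p2, w1
9. ~p3, w1
Accessibility: w0Rw0, w0Rw1, w1Rw1
Branch closes: p2 and ~p2 both at w1.
(One branch shown.) All branches close.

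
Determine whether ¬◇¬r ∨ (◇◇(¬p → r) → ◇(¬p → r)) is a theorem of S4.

Valid in S4

Tableau for the negation ¬(¬◇¬r ∨ (◇◇(¬p → r) → ◇(¬p → r))):
1. ¬(¬◇¬r ∨ (◇◇(¬p → r) → ◇(¬p → r))), u
2. ◇¬r, u
3. ¬(◇◇(¬p → r) → ◇(¬p → r)), u
4. ◇◇(¬p → r), u
5. ¬◇(¬p → r), u
6. ¬(¬p → r), u
7. ¬p, u
8. ¬r, u
9. ¬r, v
10. ¬(¬p → r), v
11. ¬p, v
12. ◇(¬p → r), w
13. ¬(¬p → r), w
14. ¬p, w
15. ¬r, w
16. ¬p → r, x
17. ¬(¬p → r), x
18. ¬p, x
19. ¬r, x
20. r, x
Accessibility: uRu, uRv, uRw, uRx, vRv, wRw, wRx, xRx
Branch closes: r and ¬r both at x.
All branches of the negation close; one closing branch shown above.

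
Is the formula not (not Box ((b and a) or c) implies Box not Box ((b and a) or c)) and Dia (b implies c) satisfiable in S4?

Satisfiable

1. not (not Box ((b and a) or c) implies Box not Box ((b and a) or c)) and Dia (b implies c), u
2. not (not Box ((b and a) or c) implies Box not Box ((b and a) or c)), u
3. Dia (b implies c), u
4. not Box ((b and a) or c), u
5. not Box not Box ((b and a) or c), u
6. b implies c, v
7. c, v
8. not ((b and a) or c), w
9. not (b and a), w
10. not c, w
11. not a, w
12. Box ((b and a) or c), x
13. (b and a) or c, x
14. c, x
Accessibility: uRu, uRv, uRw, uRx, vRv, wRw, xRx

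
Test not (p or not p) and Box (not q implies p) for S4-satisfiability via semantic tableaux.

Unsatisfiable (every branch closes)

1. not (p or not p) and Box (not q implies p), 0
2. not (p or not p), 0   [and-rule on 1]
3. Box (not q implies p), 0   [and-rule on 1]
4. not p, 0   [neg-or-rule on 2]
5. p, 0   [neg-or-rule on 2]
Accessibility: 0R0
Branch closes: p and not p both at 0.
(One branch shown.) All branches close.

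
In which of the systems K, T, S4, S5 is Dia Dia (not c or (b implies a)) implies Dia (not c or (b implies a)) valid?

S4-tableau for the negation not (Dia Dia (not c or (b implies a)) implies Dia (not c or (b implies a))):
1. not (Dia Dia (not c or (b implies a)) implies Dia (not c or (b implies a))), 0
2. Dia Dia (not c or (b implies a)), 0
3. not Dia (not c or (b implies a)), 0
4. not (not c or (b implies a)), 0
5. c, 0
6. not (b implies a), 0
7. b, 0
8. not a, 0
9. Dia (not c or (b implies a)), 1
10. not (not c or (b implies a)), 1
11. c, 1
12. not (b implies a), 1
13. b, 1
14. not a, 1
15. not c or (b implies a), 2
16. not (not c or (b implies a)), 2
17. c, 2
18. not (b implies a), 2
19. b, 2
20. not a, 2
21. b implies a, 2
22. a, 2
Accessibility: 0R0, 0R1, 0R2, 1R1, 1R2, 2R2
Branch closes: a and not a both at 2.
Every branch closes (one shown): valid in S4, hence also in S5 (every theorem of S4 is a theorem of S5).
T-tableau for the negation not (Dia Dia (not c or (b implies a)) implies Dia (not c or (b implies a))):
1. not (Dia Dia (not c or (b implies a)) implies Dia (not c or (b implies a))), 0
2. Dia Dia (not c or (b implies a)), 0
3. not Dia (not c or (b implies a)), 0
4. not (not c or (b implies a)), 0
5. c, 0
6. not (b implies a), 0
7. b, 0
8. not a, 0
9. Dia (not c or (b implies a)), 1
10. not (not c or (b implies a)), 1
11. c, 1
12. not (b implies a), 1
13. b, 1
14. not a, 1
15. not c or (b implies a), 2
16. b implies a, 2
17. a, 2
Accessibility: 0R0, 0R1, 1R1, 1R2, 2R2
Complete open branch: countermodel on a T-frame, so not valid in T, nor in K (the same frame is also a K-frame).

S4, S5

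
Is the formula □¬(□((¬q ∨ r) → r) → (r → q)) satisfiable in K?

1. □¬(□((¬q ∨ r) → r) → (r → q)), w0

Yes, satisfiable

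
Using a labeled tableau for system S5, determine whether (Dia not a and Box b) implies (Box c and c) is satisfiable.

Satisfiable (open branch found)

1. (Dia not a and Box b) implies (Box c and c), w0
2. Box c and c, w0
3. Box c, w0
4. c, w0
Accessibility: w0Rw0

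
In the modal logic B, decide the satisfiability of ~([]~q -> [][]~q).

1. ~([]~q -> [][]~q), w0
2. []~q, w0
3. ~[][]~q, w0
4. ~q, w0
5. ~[]~q, w1
6. ~q, w1
7. q, w2
Accessibility: w0Rw0, w0Rw1, w1Rw0, w1Rw1, w1Rw2, w2Rw1, w2Rw2

Yes, satisfiable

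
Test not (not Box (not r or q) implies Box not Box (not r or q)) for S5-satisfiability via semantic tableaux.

1. not (not Box (not r or q) implies Box not Box (not r or q)), u
2. not Box (not r or q), u
3. not Box not Box (not r or q), u
4. not (not r or q), v
5. r, v
6. not q, v
7. Box (not r or q), w
8. not r or q, u
9. not r or q, v
10. not r or q, w
11. q, u
12. q, v
Accessibility: uRu, uRv, uRw, vRu, vRv, vRw, wRu, wRv, wRw
Branch closes: q and not q both at v.
(One branch shown.) All branches close.

Unsatisfiable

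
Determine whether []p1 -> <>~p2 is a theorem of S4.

Tableau for the negation ~([]p1 -> <>~p2):
1. ~([]p1 -> <>~p2), w0
2. []p1, w0
3. ~<>~p2, w0
4. p1, w0
5. p2, w0
Accessibility: w0Rw0
The negation has an open branch (countermodel exists).

Invalid (countermodel exists)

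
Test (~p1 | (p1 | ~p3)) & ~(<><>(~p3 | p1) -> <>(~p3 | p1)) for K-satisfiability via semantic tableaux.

1. (~p1 | (p1 | ~p3)) & ~(<><>(~p3 | p1) -> <>(~p3 | p1)), u
2. ~p1 | (p1 | ~p3), u
3. ~(<><>(~p3 | p1) -> <>(~p3 | p1)), u
4. <><>(~p3 | p1), u
5. ~<>(~p3 | p1), u
6. p1 | ~p3, u
7. ~p3, u
8. <>(~p3 | p1), v
9. ~(~p3 | p1), v
10. p3, v
11. ~p1, v
12. ~p3 | p1, w
13. p1, w
Accessibility: uRv, vRw

Yes, satisfiable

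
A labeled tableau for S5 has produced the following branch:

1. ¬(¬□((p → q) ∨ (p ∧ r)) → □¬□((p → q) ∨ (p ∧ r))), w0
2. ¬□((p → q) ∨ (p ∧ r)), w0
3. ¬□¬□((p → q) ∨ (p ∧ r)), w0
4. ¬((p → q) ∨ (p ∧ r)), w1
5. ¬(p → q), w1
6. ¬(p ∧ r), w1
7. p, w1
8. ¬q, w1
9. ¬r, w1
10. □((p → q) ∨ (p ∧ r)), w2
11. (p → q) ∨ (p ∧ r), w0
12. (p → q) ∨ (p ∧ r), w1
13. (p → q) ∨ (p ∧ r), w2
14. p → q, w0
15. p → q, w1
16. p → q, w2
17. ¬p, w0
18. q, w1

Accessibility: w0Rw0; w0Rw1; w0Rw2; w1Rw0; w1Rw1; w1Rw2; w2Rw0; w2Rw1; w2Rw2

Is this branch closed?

Both q and ¬q appear at w1.

Closed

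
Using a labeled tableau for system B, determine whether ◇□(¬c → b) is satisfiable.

1. ◇□(¬c → b), u
2. □(¬c → b), v
3. ¬c → b, u
4. ¬c → b, v
5. b, u
6. b, v
Accessibility: uRu, uRv, vRu, vRv

Satisfiable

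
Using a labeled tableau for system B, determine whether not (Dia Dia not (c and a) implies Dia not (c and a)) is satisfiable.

1. not (Dia Dia not (c and a) implies Dia not (c and a)), 0
2. Dia Dia not (c and a), 0   [neg-implies-rule on 1]
3. not Dia not (c and a), 0   [neg-implies-rule on 1]
4. c and a, 0   [neg-Dia-rule on 3 via 0R0]
5. c, 0   [and-rule on 4]
6. a, 0   [and-rule on 4]
7. Dia not (c and a), 1   [Dia-rule on 2: fresh world 1, 0R1]
8. c and a, 1   [neg-Dia-rule on 3 via 0R1]
9. c, 1   [and-rule on 8]
10. a, 1   [and-rule on 8]
11. not (c and a), 2   [Dia-rule on 7: fresh world 2, 1R2]
12. not a, 2   [neg-and-rule on 11 (branches; this branch)]
Accessibility: 0R0, 0R1, 1R0, 1R1, 1R2, 2R1, 2R2

Satisfiable (open branch found)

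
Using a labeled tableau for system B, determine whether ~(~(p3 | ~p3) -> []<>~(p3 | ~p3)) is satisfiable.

1. ~(~(p3 | ~p3) -> []<>~(p3 | ~p3)), 0
2. ~(p3 | ~p3), 0
3. ~[]<>~(p3 | ~p3), 0
4. ~p3, 0
5. p3, 0
Accessibility: 0R0
Branch closes: p3 and ~p3 both at 0.
All branches of the tableau close; one closing branch shown above.

No, unsatisfiable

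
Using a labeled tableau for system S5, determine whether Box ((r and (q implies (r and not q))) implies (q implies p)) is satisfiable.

Yes, satisfiable

1. Box ((r and (q implies (r and not q))) implies (q implies p)), w0
2. (r and (q implies (r and not q))) implies (q implies p), w0
3. q implies p, w0
4. p, w0
Accessibility: w0Rw0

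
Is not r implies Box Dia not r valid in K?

Invalid (countermodel exists)

Tableau for the negation not (not r implies Box Dia not r):
1. not (not r implies Box Dia not r), u
2. not r, u
3. not Box Dia not r, u
4. not Dia not r, v
Accessibility: uRv
The negation has an open branch (countermodel exists).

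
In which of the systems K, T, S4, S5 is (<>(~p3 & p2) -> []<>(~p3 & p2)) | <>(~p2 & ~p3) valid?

S5

S5-tableau for the negation ~((<>(~p3 & p2) -> []<>(~p3 & p2)) | <>(~p2 & ~p3)):
1. ~((<>(~p3 & p2) -> []<>(~p3 & p2)) | <>(~p2 & ~p3)), 0
2. ~(<>(~p3 & p2) -> []<>(~p3 & p2)), 0
3. ~<>(~p2 & ~p3), 0
4. <>(~p3 & p2), 0
5. ~[]<>(~p3 & p2), 0
6. ~(~p2 & ~p3), 0
7. p3, 0
8. ~p3 & p2, 1
9. ~p3, 1
10. p2, 1
11. ~(~p2 & ~p3), 1
12. ~<>(~p3 & p2), 2
13. ~(~p2 & ~p3), 2
14. ~(~p3 & p2), 0
15. ~(~p3 & p2), 1
16. ~(~p3 & p2), 2
17. p3, 2
18. ~p2, 0
19. ~p2, 1
Accessibility: 0R0, 0R1, 0R2, 1R0, 1R1, 1R2, 2R0, 2R1, 2R2
Branch closes: p2 and ~p2 both at 1.
Every branch closes (one shown): valid in S5.
S4-tableau for the negation ~((<>(~p3 & p2) -> []<>(~p3 & p2)) | <>(~p2 & ~p3)):
1. ~((<>(~p3 & p2) -> []<>(~p3 & p2)) | <>(~p2 & ~p3)), 0
2. ~(<>(~p3 & p2) -> []<>(~p3 & p2)), 0
3. ~<>(~p2 & ~p3), 0
4. <>(~p3 & p2), 0
5. ~[]<>(~p3 & p2), 0
6. ~(~p2 & ~p3), 0
7. p3, 0
8. ~p3 & p2, 1
9. ~p3, 1
10. p2, 1
11. ~(~p2 & ~p3), 1
12. ~<>(~p3 & p2), 2
13. ~(~p2 & ~p3), 2
14. ~(~p3 & p2), 2
15. p3, 2
16. ~p2, 2
Accessibility: 0R0, 0R1, 0R2, 1R1, 2R2
Complete open branch: countermodel on an S4-frame, so not valid in S4, nor in K, T (the same frame is also a K-frame and a T-frame).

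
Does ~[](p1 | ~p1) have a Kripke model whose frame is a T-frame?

1. ~[](p1 | ~p1), 0
2. ~(p1 | ~p1), 1
3. ~p1, 1
4. p1, 1
Accessibility: 0R0, 0R1, 1R1
Branch closes: p1 and ~p1 both at 1.
(One branch shown.) All branches close.

Unsatisfiable (every branch closes)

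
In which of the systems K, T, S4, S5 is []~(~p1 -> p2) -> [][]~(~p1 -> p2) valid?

T-tableau for the negation ~([]~(~p1 -> p2) -> [][]~(~p1 -> p2)):
1. ~([]~(~p1 -> p2) -> [][]~(~p1 -> p2)), 0
2. []~(~p1 -> p2), 0   [~->-rule on 1]
3. ~[][]~(~p1 -> p2), 0   [~->-rule on 1]
4. ~(~p1 -> p2), 0   [[]-rule on 2 via 0R0]
5. ~p1, 0   [~->-rule on 4]
6. ~p2, 0   [~->-rule on 4]
7. ~[]~(~p1 -> p2), 1   [~[]-rule on 3: fresh world 1, 0R1]
8. ~(~p1 -> p2), 1   [[]-rule on 2 via 0R1]
9. ~p1, 1   [~->-rule on 8]
10. ~p2, 1   [~->-rule on 8]
11. ~p1 -> p2, 2   [~[]-rule on 7: fresh world 2, 1R2]
12. p2, 2   [->-rule on 11 (branches; this branch)]
Accessibility: 0R0, 0R1, 1R1, 1R2, 2R2
Complete open branch: countermodel on a T-frame, so not valid in T, nor in K (the same frame is also a K-frame).
S4-tableau for the negation ~([]~(~p1 -> p2) -> [][]~(~p1 -> p2)):
1. ~([]~(~p1 -> p2) -> [][]~(~p1 -> p2)), 0
2. []~(~p1 -> p2), 0   [~->-rule on 1]
3. ~[][]~(~p1 -> p2), 0   [~->-rule on 1]
4. ~(~p1 -> p2), 0   [[]-rule on 2 via 0R0]
5. ~p1, 0   [~->-rule on 4]
6. ~p2, 0   [~->-rule on 4]
7. ~[]~(~p1 -> p2), 1   [~[]-rule on 3: fresh world 1, 0R1]
8. ~(~p1 -> p2), 1   [[]-rule on 2 via 0R1]
9. ~p1, 1   [~->-rule on 8]
10. ~p2, 1   [~->-rule on 8]
11. ~p1 -> p2, 2   [~[]-rule on 7: fresh world 2, 1R2]
12. ~(~p1 -> p2), 2   [[]-rule on 2 via 0R2]
13. ~p1, 2   [~->-rule on 12]
14. ~p2, 2   [~->-rule on 12]
15. p2, 2   [->-rule on 11 (branches; this branch)]
Accessibility: 0R0, 0R1, 0R2, 1R1, 1R2, 2R2
Branch closes: p2 and ~p2 both at 2.
Every branch closes (one shown): valid in S4, hence also in S5 (every theorem of S4 is a theorem of S5).

S4, S5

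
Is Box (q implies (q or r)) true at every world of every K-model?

Yes, valid

Tableau for the negation not Box (q implies (q or r)):
1. not Box (q implies (q or r)), 0
2. not (q implies (q or r)), 1
3. q, 1
4. not (q or r), 1
5. not q, 1
6. not r, 1
Accessibility: 0R1
Branch closes: q and not q both at 1.
Every branch of the negation's tableau closes; the branch above is one of them.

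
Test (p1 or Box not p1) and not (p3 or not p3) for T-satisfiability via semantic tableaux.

1. (p1 or Box not p1) and not (p3 or not p3), 0
2. p1 or Box not p1, 0
3. not (p3 or not p3), 0
4. not p3, 0
5. p3, 0
Accessibility: 0R0
Branch closes: p3 and not p3 both at 0.
All branches of the tableau close; one closing branch shown above.

Unsatisfiable (every branch closes)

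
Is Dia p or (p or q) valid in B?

Invalid (countermodel exists)

Tableau for the negation not (Dia p or (p or q)):
1. not (Dia p or (p or q)), w0
2. not Dia p, w0
3. not (p or q), w0
4. not p, w0
5. not q, w0
Accessibility: w0Rw0
The negation has an open branch (countermodel exists).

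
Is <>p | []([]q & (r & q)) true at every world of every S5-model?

No, not valid

Tableau for the negation ~(<>p | []([]q & (r & q))):
1. ~(<>p | []([]q & (r & q))), u
2. ~<>p, u
3. ~[]([]q & (r & q)), u
4. ~p, u
5. ~([]q & (r & q)), v
6. ~p, v
7. ~(r & q), v
8. ~q, v
Accessibility: uRu, uRv, vRu, vRv
The negation has an open branch (countermodel exists).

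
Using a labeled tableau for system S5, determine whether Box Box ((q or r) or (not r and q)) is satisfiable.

1. Box Box ((q or r) or (not r and q)), 0
2. Box ((q or r) or (not r and q)), 0
3. (q or r) or (not r and q), 0
4. not r and q, 0
5. not r, 0
6. q, 0
Accessibility: 0R0

Satisfiable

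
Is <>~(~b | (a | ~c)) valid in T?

Tableau for the negation ~<>~(~b | (a | ~c)):
1. ~<>~(~b | (a | ~c)), 0
2. ~b | (a | ~c), 0   [~<>-rule on 1 via 0R0]
3. a | ~c, 0   [|-rule on 2 (branches; this branch)]
4. ~c, 0   [|-rule on 3 (branches; this branch)]
Accessibility: 0R0
The negation has an open branch (countermodel exists).

Invalid (countermodel exists)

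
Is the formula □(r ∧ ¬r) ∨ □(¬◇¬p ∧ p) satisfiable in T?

1. □(r ∧ ¬r) ∨ □(¬◇¬p ∧ p), w0
2. □(¬◇¬p ∧ p), w0   [∨-rule on 1 (branches; this branch)]
3. ¬◇¬p ∧ p, w0   [□-rule on 2 via w0Rw0]
4. ¬◇¬p, w0   [∧-rule on 3]
5. p, w0   [∧-rule on 3]
Accessibility: w0Rw0

Yes, satisfiable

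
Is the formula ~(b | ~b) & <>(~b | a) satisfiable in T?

1. ~(b | ~b) & <>(~b | a), u
2. ~(b | ~b), u   [&-rule on 1]
3. <>(~b | a), u   [&-rule on 1]
4. ~b, u   [~|-rule on 2]
5. b, u   [~|-rule on 2]
Accessibility: uRu
Branch closes: b and ~b both at u.
All branches of the tableau close; one closing branch shown above.

No, unsatisfiable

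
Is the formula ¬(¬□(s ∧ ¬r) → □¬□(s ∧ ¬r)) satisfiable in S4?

1. ¬(¬□(s ∧ ¬r) → □¬□(s ∧ ¬r)), u
2. ¬□(s ∧ ¬r), u   [¬→-rule on 1]
3. ¬□¬□(s ∧ ¬r), u   [¬→-rule on 1]
4. ¬(s ∧ ¬r), v   [¬□-rule on 2: fresh world v, uRv]
5. r, v   [¬∧-rule on 4 (branches; this branch)]
6. □(s ∧ ¬r), w   [¬□-rule on 3: fresh world w, uRw]
7. s ∧ ¬r, w   [□-rule on 6 via wRw]
8. s, w   [∧-rule on 7]
9. ¬r, w   [∧-rule on 7]
Accessibility: uRu, uRv, uRw, vRv, wRw

Satisfiable (open branch found)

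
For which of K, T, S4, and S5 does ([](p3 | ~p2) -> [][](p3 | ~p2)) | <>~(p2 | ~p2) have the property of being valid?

S4-tableau for the negation ~(([](p3 | ~p2) -> [][](p3 | ~p2)) | <>~(p2 | ~p2)):
1. ~(([](p3 | ~p2) -> [][](p3 | ~p2)) | <>~(p2 | ~p2)), u
2. ~([](p3 | ~p2) -> [][](p3 | ~p2)), u
3. ~<>~(p2 | ~p2), u
4. [](p3 | ~p2), u
5. ~[][](p3 | ~p2), u
6. p2 | ~p2, u
7. p3 | ~p2, u
8. ~p2, u
9. ~[](p3 | ~p2), v
10. p2 | ~p2, v
11. p3 | ~p2, v
12. ~p2, v
13. ~(p3 | ~p2), w
14. ~p3, w
15. p2, w
16. p2 | ~p2, w
17. p3 | ~p2, w
18. ~p2, w
Accessibility: uRu, uRv, uRw, vRv, vRw, wRw
Branch closes: p2 and ~p2 both at w.
Every branch closes (one shown): valid in S4, hence also in S5 (every theorem of S4 is a theorem of S5).
T-tableau for the negation ~(([](p3 | ~p2) -> [][](p3 | ~p2)) | <>~(p2 | ~p2)):
1. ~(([](p3 | ~p2) -> [][](p3 | ~p2)) | <>~(p2 | ~p2)), u
2. ~([](p3 | ~p2) -> [][](p3 | ~p2)), u
3. ~<>~(p2 | ~p2), u
4. [](p3 | ~p2), u
5. ~[][](p3 | ~p2), u
6. p2 | ~p2, u
7. p3 | ~p2, u
8. ~p2, u
9. ~[](p3 | ~p2), v
10. p2 | ~p2, v
11. p3 | ~p2, v
12. ~p2, v
13. ~(p3 | ~p2), w
14. ~p3, w
15. p2, w
Accessibility: uRu, uRv, vRv, vRw, wRw
Complete open branch: countermodel on a T-frame, so not valid in T, nor in K (the same frame is also a K-frame).

S4, S5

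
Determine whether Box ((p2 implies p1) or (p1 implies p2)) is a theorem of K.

Tableau for the negation not Box ((p2 implies p1) or (p1 implies p2)):
1. not Box ((p2 implies p1) or (p1 implies p2)), 0
2. not ((p2 implies p1) or (p1 implies p2)), 1
3. not (p2 implies p1), 1
4. not (p1 implies p2), 1
5. p2, 1
6. not p1, 1
7. p1, 1
8. not p2, 1
Accessibility: 0R1
Branch closes: p1 and not p1 both at 1.
Every branch of the negation's tableau closes; the branch above is one of them.

Valid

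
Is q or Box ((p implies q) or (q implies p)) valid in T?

Valid in T

Tableau for the negation not (q or Box ((p implies q) or (q implies p))):
1. not (q or Box ((p implies q) or (q implies p))), w0
2. not q, w0
3. not Box ((p implies q) or (q implies p)), w0
4. not ((p implies q) or (q implies p)), w1
5. not (p implies q), w1
6. not (q implies p), w1
7. p, w1
8. not q, w1
9. q, w1
10. not p, w1
Accessibility: w0Rw0, w0Rw1, w1Rw1
Branch closes: q and not q both at w1.
All branches of the negation close; one closing branch shown above.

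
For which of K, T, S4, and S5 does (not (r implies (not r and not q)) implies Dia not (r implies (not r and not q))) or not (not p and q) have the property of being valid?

T-tableau for the negation not ((not (r implies (not r and not q)) implies Dia not (r implies (not r and not q))) or not (not p and q)):
1. not ((not (r implies (not r and not q)) implies Dia not (r implies (not r and not q))) or not (not p and q)), u
2. not (not (r implies (not r and not q)) implies Dia not (r implies (not r and not q))), u   [neg-or-rule on 1]
3. not p and q, u   [neg-or-rule on 1]
4. not (r implies (not r and not q)), u   [neg-implies-rule on 2]
5. not Dia not (r implies (not r and not q)), u   [neg-implies-rule on 2]
6. not p, u   [and-rule on 3]
7. q, u   [and-rule on 3]
8. r, u   [neg-implies-rule on 4]
9. not (not r and not q), u   [neg-implies-rule on 4]
10. r implies (not r and not q), u   [neg-Dia-rule on 5 via uRu]
11. not r and not q, u   [implies-rule on 10 (branches; this branch)]
12. not r, u   [and-rule on 11]
13. not q, u   [and-rule on 11]
Accessibility: uRu
Branch closes: r and not r both at u.
Every branch closes (one shown): valid in T, hence also in S4, S5 (every theorem of T is a theorem of S4 and S5).
K-tableau for the negation not ((not (r implies (not r and not q)) implies Dia not (r implies (not r and not q))) or not (not p and q)):
1. not ((not (r implies (not r and not q)) implies Dia not (r implies (not r and not q))) or not (not p and q)), u
2. not (not (r implies (not r and not q)) implies Dia not (r implies (not r and not q))), u   [neg-or-rule on 1]
3. not p and q, u   [neg-or-rule on 1]
4. not (r implies (not r and not q)), u   [neg-implies-rule on 2]
5. not Dia not (r implies (not r and not q)), u   [neg-implies-rule on 2]
6. not p, u   [and-rule on 3]
7. q, u   [and-rule on 3]
8. r, u   [neg-implies-rule on 4]
9. not (not r and not q), u   [neg-implies-rule on 4]
Complete open branch: countermodel on a K-frame, so not valid in K.

T, S4, S5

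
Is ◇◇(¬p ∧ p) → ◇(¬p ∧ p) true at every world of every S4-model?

Tableau for the negation ¬(◇◇(¬p ∧ p) → ◇(¬p ∧ p)):
1. ¬(◇◇(¬p ∧ p) → ◇(¬p ∧ p)), w0
2. ◇◇(¬p ∧ p), w0
3. ¬◇(¬p ∧ p), w0
4. ¬(¬p ∧ p), w0
5. ¬p, w0
6. ◇(¬p ∧ p), w1
7. ¬(¬p ∧ p), w1
8. ¬p, w1
9. ¬p ∧ p, w2
10. ¬p, w2
11. p, w2
Accessibility: w0Rw0, w0Rw1, w0Rw2, w1Rw1, w1Rw2, w2Rw2
Branch closes: p and ¬p both at w2.
All branches of the negation close; one closing branch shown above.

Valid in S4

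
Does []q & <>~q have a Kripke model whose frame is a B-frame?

1. []q & <>~q, 0
2. []q, 0
3. <>~q, 0
4. q, 0
5. ~q, 1
6. q, 1
Accessibility: 0R0, 0R1, 1R0, 1R1
Branch closes: q and ~q both at 1.
All branches of the tableau close; one closing branch shown above.

Unsatisfiable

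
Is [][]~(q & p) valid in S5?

No, not valid

Tableau for the negation ~[][]~(q & p):
1. ~[][]~(q & p), 0
2. ~[]~(q & p), 1   [~[]-rule on 1: fresh world 1, 0R1]
3. q & p, 2   [~[]-rule on 2: fresh world 2, 1R2]
4. q, 2   [&-rule on 3]
5. p, 2   [&-rule on 3]
Accessibility: 0R0, 0R1, 0R2, 1R0, 1R1, 1R2, 2R0, 2R1, 2R2
The negation has an open branch (countermodel exists).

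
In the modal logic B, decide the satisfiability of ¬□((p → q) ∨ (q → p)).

1. ¬□((p → q) ∨ (q → p)), u
2. ¬((p → q) ∨ (q → p)), v
3. ¬(p → q), v
4. ¬(q → p), v
5. p, v
6. ¬q, v
7. q, v
8. ¬p, v
Accessibility: uRu, uRv, vRu, vRv
Branch closes: q and ¬q both at v.
All branches of the tableau close; one closing branch shown above.

Unsatisfiable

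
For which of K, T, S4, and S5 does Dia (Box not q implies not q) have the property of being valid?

T, S4, S5

T-tableau for the negation not Dia (Box not q implies not q):
1. not Dia (Box not q implies not q), u
2. not (Box not q implies not q), u   [neg-Dia-rule on 1 via uRu]
3. Box not q, u   [neg-implies-rule on 2]
4. q, u   [neg-implies-rule on 2]
5. not q, u   [Box-rule on 3 via uRu]
Accessibility: uRu
Branch closes: q and not q both at u.
Every branch closes (one shown): valid in T, hence also in S4, S5 (every theorem of T is a theorem of S4 and S5).
K-tableau for the negation not Dia (Box not q implies not q):
1. not Dia (Box not q implies not q), u
Complete open branch: countermodel on a K-frame, so not valid in K.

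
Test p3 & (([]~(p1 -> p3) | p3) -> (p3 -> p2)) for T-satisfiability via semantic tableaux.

1. p3 & (([]~(p1 -> p3) | p3) -> (p3 -> p2)), u
2. p3, u
3. ([]~(p1 -> p3) | p3) -> (p3 -> p2), u
4. p3 -> p2, u
5. p2, u
Accessibility: uRu

Yes, satisfiable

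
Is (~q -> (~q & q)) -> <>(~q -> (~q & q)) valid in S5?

Yes, valid

Tableau for the negation ~((~q -> (~q & q)) -> <>(~q -> (~q & q))):
1. ~((~q -> (~q & q)) -> <>(~q -> (~q & q))), 0
2. ~q -> (~q & q), 0   [~->-rule on 1]
3. ~<>(~q -> (~q & q)), 0   [~->-rule on 1]
4. ~(~q -> (~q & q)), 0   [~<>-rule on 3 via 0R0]
5. ~q, 0   [~->-rule on 4]
6. ~(~q & q), 0   [~->-rule on 4]
7. ~q & q, 0   [->-rule on 2 (branches; this branch)]
8. q, 0   [&-rule on 7]
Accessibility: 0R0
Branch closes: q and ~q both at 0.
All branches of the negation close; one closing branch shown above.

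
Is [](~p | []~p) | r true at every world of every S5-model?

Tableau for the negation ~([](~p | []~p) | r):
1. ~([](~p | []~p) | r), w0
2. ~[](~p | []~p), w0   [~|-rule on 1]
3. ~r, w0   [~|-rule on 1]
4. ~(~p | []~p), w1   [~[]-rule on 2: fresh world w1, w0Rw1]
5. p, w1   [~|-rule on 4]
6. ~[]~p, w1   [~|-rule on 4]
7. p, w2   [~[]-rule on 6: fresh world w2, w1Rw2]
Accessibility: w0Rw0, w0Rw1, w0Rw2, w1Rw0, w1Rw1, w1Rw2, w2Rw0, w2Rw1, w2Rw2
The negation has an open branch (countermodel exists).

Not valid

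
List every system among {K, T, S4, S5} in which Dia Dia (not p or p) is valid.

K-tableau for the negation not Dia Dia (not p or p):
1. not Dia Dia (not p or p), w0
Complete open branch: countermodel on a K-frame, so not valid in K.
T-tableau for the negation not Dia Dia (not p or p):
1. not Dia Dia (not p or p), w0
2. not Dia (not p or p), w0
3. not (not p or p), w0
4. p, w0
5. not p, w0
Accessibility: w0Rw0
Branch closes: p and not p both at w0.
Every branch closes (one shown): valid in T, hence also in S4, S5 (every theorem of T is a theorem of S4 and S5).

T, S4, S5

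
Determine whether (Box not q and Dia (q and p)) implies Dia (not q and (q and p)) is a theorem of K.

Tableau for the negation not ((Box not q and Dia (q and p)) implies Dia (not q and (q and p))):
1. not ((Box not q and Dia (q and p)) implies Dia (not q and (q and p))), u
2. Box not q and Dia (q and p), u
3. not Dia (not q and (q and p)), u
4. Box not q, u
5. Dia (q and p), u
6. q and p, v
7. q, v
8. p, v
9. not (not q and (q and p)), v
10. not q, v
Accessibility: uRv
Branch closes: q and not q both at v.
Every branch of the negation's tableau closes; the branch above is one of them.

Yes, valid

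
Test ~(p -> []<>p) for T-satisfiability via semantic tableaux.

1. ~(p -> []<>p), 0
2. p, 0
3. ~[]<>p, 0
4. ~<>p, 1
5. ~p, 1
Accessibility: 0R0, 0R1, 1R1

Satisfiable (open branch found)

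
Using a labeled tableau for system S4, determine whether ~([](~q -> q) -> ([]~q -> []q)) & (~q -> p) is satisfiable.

1. ~([](~q -> q) -> ([]~q -> []q)) & (~q -> p), w0
2. ~([](~q -> q) -> ([]~q -> []q)), w0
3. ~q -> p, w0
4. [](~q -> q), w0
5. ~([]~q -> []q), w0
6. []~q, w0
7. ~[]q, w0
8. ~q -> q, w0
9. ~q, w0
10. p, w0
11. q, w0
Accessibility: w0Rw0
Branch closes: q and ~q both at w0.
Every branch closes; the branch above is one of them.

No, unsatisfiable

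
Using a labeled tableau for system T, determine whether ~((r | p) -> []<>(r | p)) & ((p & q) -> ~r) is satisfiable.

Satisfiable

1. ~((r | p) -> []<>(r | p)) & ((p & q) -> ~r), w0
2. ~((r | p) -> []<>(r | p)), w0
3. (p & q) -> ~r, w0
4. r | p, w0
5. ~[]<>(r | p), w0
6. ~r, w0
7. p, w0
8. ~<>(r | p), w1
9. ~(r | p), w1
10. ~r, w1
11. ~p, w1
Accessibility: w0Rw0, w0Rw1, w1Rw1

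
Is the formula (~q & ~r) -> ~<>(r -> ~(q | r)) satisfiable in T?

1. (~q & ~r) -> ~<>(r -> ~(q | r)), 0
2. ~<>(r -> ~(q | r)), 0
3. ~(r -> ~(q | r)), 0
4. r, 0
5. q | r, 0
Accessibility: 0R0

Satisfiable (open branch found)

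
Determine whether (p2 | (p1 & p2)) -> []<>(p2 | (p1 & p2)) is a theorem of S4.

Tableau for the negation ~((p2 | (p1 & p2)) -> []<>(p2 | (p1 & p2))):
1. ~((p2 | (p1 & p2)) -> []<>(p2 | (p1 & p2))), u
2. p2 | (p1 & p2), u
3. ~[]<>(p2 | (p1 & p2)), u
4. p1 & p2, u
5. p1, u
6. p2, u
7. ~<>(p2 | (p1 & p2)), v
8. ~(p2 | (p1 & p2)), v
9. ~p2, v
10. ~(p1 & p2), v
Accessibility: uRu, uRv, vRv
The negation has an open branch (countermodel exists).

Invalid (countermodel exists)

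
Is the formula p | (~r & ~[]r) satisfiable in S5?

1. p | (~r & ~[]r), 0
2. ~r & ~[]r, 0   [|-rule on 1 (branches; this branch)]
3. ~r, 0   [&-rule on 2]
4. ~[]r, 0   [&-rule on 2]
5. ~r, 1   [~[]-rule on 4: fresh world 1, 0R1]
Accessibility: 0R0, 0R1, 1R0, 1R1

Satisfiable (open branch found)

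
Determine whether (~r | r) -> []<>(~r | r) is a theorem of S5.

Valid

Tableau for the negation ~((~r | r) -> []<>(~r | r)):
1. ~((~r | r) -> []<>(~r | r)), u
2. ~r | r, u
3. ~[]<>(~r | r), u
4. r, u
5. ~<>(~r | r), v
6. ~(~r | r), u
7. ~r, u
Accessibility: uRu, uRv, vRu, vRv
Branch closes: r and ~r both at u.
Every branch of the negation's tableau closes; the branch above is one of them.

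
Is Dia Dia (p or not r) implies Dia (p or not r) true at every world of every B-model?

Invalid (countermodel exists)

Tableau for the negation not (Dia Dia (p or not r) implies Dia (p or not r)):
1. not (Dia Dia (p or not r) implies Dia (p or not r)), u
2. Dia Dia (p or not r), u
3. not Dia (p or not r), u
4. not (p or not r), u
5. not p, u
6. r, u
7. Dia (p or not r), v
8. not (p or not r), v
9. not p, v
10. r, v
11. p or not r, w
12. not r, w
Accessibility: uRu, uRv, vRu, vRv, vRw, wRv, wRw
The negation has an open branch (countermodel exists).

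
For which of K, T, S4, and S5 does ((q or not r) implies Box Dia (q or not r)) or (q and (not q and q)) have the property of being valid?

S4-tableau for the negation not (((q or not r) implies Box Dia (q or not r)) or (q and (not q and q))):
1. not (((q or not r) implies Box Dia (q or not r)) or (q and (not q and q))), u
2. not ((q or not r) implies Box Dia (q or not r)), u   [neg-or-rule on 1]
3. not (q and (not q and q)), u   [neg-or-rule on 1]
4. q or not r, u   [neg-implies-rule on 2]
5. not Box Dia (q or not r), u   [neg-implies-rule on 2]
6. not (not q and q), u   [neg-and-rule on 3 (branches; this branch)]
7. not r, u   [or-rule on 4 (branches; this branch)]
8. not q, u   [neg-and-rule on 6 (branches; this branch)]
9. not Dia (q or not r), v   [neg-Box-rule on 5: fresh world v, uRv]
10. not (q or not r), v   [neg-Dia-rule on 9 via vRv]
11. not q, v   [neg-or-rule on 10]
12. r, v   [neg-or-rule on 10]
Accessibility: uRu, uRv, vRv
Complete open branch: countermodel on an S4-frame, so not valid in S4, nor in K, T (the same frame is also a K-frame and a T-frame).
S5-tableau for the negation not (((q or not r) implies Box Dia (q or not r)) or (q and (not q and q))):
1. not (((q or not r) implies Box Dia (q or not r)) or (q and (not q and q))), u
2. not ((q or not r) implies Box Dia (q or not r)), u   [neg-or-rule on 1]
3. not (q and (not q and q)), u   [neg-or-rule on 1]
4. q or not r, u   [neg-implies-rule on 2]
5. not Box Dia (q or not r), u   [neg-implies-rule on 2]
6. not (not q and q), u   [neg-and-rule on 3 (branches; this branch)]
7. not r, u   [or-rule on 4 (branches; this branch)]
8. not q, u   [neg-and-rule on 6 (branches; this branch)]
9. not Dia (q or not r), v   [neg-Box-rule on 5: fresh world v, uRv]
10. not (q or not r), u   [neg-Dia-rule on 9 via vRu]
11. r, u   [neg-or-rule on 10]
Accessibility: uRu, uRv, vRu, vRv
Branch closes: r and not r both at u.
Every branch closes (one shown): valid in S5.

S5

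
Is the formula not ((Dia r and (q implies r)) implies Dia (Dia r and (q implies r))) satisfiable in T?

Unsatisfiable

1. not ((Dia r and (q implies r)) implies Dia (Dia r and (q implies r))), u
2. Dia r and (q implies r), u
3. not Dia (Dia r and (q implies r)), u
4. Dia r, u
5. q implies r, u
6. not (Dia r and (q implies r)), u
7. not q, u
8. not Dia r, u
9. not r, u
10. r, v
11. not (Dia r and (q implies r)), v
12. not r, v
Accessibility: uRu, uRv, vRv
Branch closes: r and not r both at v.
(One branch shown.) All branches close.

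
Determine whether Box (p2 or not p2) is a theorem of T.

Valid in T

Tableau for the negation not Box (p2 or not p2):
1. not Box (p2 or not p2), w0
2. not (p2 or not p2), w1
3. not p2, w1
4. p2, w1
Accessibility: w0Rw0, w0Rw1, w1Rw1
Branch closes: p2 and not p2 both at w1.
Every branch of the negation's tableau closes; the branch above is one of them.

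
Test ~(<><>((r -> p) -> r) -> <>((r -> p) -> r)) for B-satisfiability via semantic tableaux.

1. ~(<><>((r -> p) -> r) -> <>((r -> p) -> r)), w0
2. <><>((r -> p) -> r), w0   [~->-rule on 1]
3. ~<>((r -> p) -> r), w0   [~->-rule on 1]
4. ~((r -> p) -> r), w0   [~<>-rule on 3 via w0Rw0]
5. r -> p, w0   [~->-rule on 4]
6. ~r, w0   [~->-rule on 4]
7. p, w0   [->-rule on 5 (branches; this branch)]
8. <>((r -> p) -> r), w1   [<>-rule on 2: fresh world w1, w0Rw1]
9. ~((r -> p) -> r), w1   [~<>-rule on 3 via w0Rw1]
10. r -> p, w1   [~->-rule on 9]
11. ~r, w1   [~->-rule on 9]
12. p, w1   [->-rule on 10 (branches; this branch)]
13. (r -> p) -> r, w2   [<>-rule on 8: fresh world w2, w1Rw2]
14. r, w2   [->-rule on 13 (branches; this branch)]
Accessibility: w0Rw0, w0Rw1, w1Rw0, w1Rw1, w1Rw2, w2Rw1, w2Rw2

Yes, satisfiable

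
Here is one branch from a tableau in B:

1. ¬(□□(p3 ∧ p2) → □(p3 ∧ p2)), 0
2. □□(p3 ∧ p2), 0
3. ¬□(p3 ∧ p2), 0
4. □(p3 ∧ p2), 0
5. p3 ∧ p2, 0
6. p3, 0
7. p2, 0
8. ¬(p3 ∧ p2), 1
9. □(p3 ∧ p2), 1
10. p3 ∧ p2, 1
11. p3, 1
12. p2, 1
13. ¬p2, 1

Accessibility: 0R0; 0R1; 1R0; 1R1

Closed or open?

Both p2 and ¬p2 appear at 1.

Yes, closed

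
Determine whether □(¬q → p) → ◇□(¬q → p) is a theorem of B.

Tableau for the negation ¬(□(¬q → p) → ◇□(¬q → p)):
1. ¬(□(¬q → p) → ◇□(¬q → p)), u
2. □(¬q → p), u
3. ¬◇□(¬q → p), u
4. ¬q → p, u
5. ¬□(¬q → p), u
6. p, u
7. ¬(¬q → p), v
8. ¬q, v
9. ¬p, v
10. ¬q → p, v
11. ¬□(¬q → p), v
12. p, v
Accessibility: uRu, uRv, vRu, vRv
Branch closes: p and ¬p both at v.
All branches of the negation close; one closing branch shown above.

Valid in B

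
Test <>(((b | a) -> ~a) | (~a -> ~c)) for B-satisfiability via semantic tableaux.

1. <>(((b | a) -> ~a) | (~a -> ~c)), w0
2. ((b | a) -> ~a) | (~a -> ~c), w1
3. ~a -> ~c, w1
4. ~c, w1
Accessibility: w0Rw0, w0Rw1, w1Rw0, w1Rw1

Satisfiable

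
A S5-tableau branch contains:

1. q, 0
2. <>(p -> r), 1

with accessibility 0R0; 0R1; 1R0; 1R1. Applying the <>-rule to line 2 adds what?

a fresh world 2 with 1R2, and p -> r at 2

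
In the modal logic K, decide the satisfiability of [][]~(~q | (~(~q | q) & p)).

1. [][]~(~q | (~(~q | q) & p)), 0

Satisfiable (open branch found)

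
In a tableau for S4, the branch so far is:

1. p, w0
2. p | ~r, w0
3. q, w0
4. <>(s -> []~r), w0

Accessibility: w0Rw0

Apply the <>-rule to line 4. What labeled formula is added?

a fresh world w1 with w0Rw1, and s -> []~r at w1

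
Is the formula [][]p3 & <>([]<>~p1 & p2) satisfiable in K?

Satisfiable (open branch found)

1. [][]p3 & <>([]<>~p1 & p2), 0
2. [][]p3, 0
3. <>([]<>~p1 & p2), 0
4. []<>~p1 & p2, 1
5. []<>~p1, 1
6. p2, 1
7. []p3, 1
Accessibility: 0R1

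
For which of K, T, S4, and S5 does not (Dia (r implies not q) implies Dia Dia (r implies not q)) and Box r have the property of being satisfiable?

K

T-tableau for the formula:
1. not (Dia (r implies not q) implies Dia Dia (r implies not q)) and Box r, w0
2. not (Dia (r implies not q) implies Dia Dia (r implies not q)), w0
3. Box r, w0
4. Dia (r implies not q), w0
5. not Dia Dia (r implies not q), w0
6. r, w0
7. not Dia (r implies not q), w0
8. not (r implies not q), w0
9. q, w0
10. r implies not q, w1
11. r, w1
12. not Dia (r implies not q), w1
13. not (r implies not q), w1
14. q, w1
15. not q, w1
Accessibility: w0Rw0, w0Rw1, w1Rw1
Branch closes: q and not q both at w1.
Every branch closes (one shown): unsatisfiable in T, hence also in S4, S5 (every S4/S5-frame is a T-frame).
K-tableau for the formula:
1. not (Dia (r implies not q) implies Dia Dia (r implies not q)) and Box r, w0
2. not (Dia (r implies not q) implies Dia Dia (r implies not q)), w0
3. Box r, w0
4. Dia (r implies not q), w0
5. not Dia Dia (r implies not q), w0
6. r implies not q, w1
7. r, w1
8. not Dia (r implies not q), w1
9. not q, w1
Accessibility: w0Rw1
Complete open branch: satisfiable in K.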